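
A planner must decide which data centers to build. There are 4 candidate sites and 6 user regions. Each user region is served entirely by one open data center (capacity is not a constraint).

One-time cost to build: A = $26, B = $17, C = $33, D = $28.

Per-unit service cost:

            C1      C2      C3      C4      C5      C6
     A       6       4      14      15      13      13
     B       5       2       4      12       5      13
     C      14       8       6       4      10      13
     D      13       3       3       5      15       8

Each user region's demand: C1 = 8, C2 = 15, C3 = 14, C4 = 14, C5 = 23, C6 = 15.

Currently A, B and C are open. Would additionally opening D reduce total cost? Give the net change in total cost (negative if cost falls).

Current service cost with {A, B, C}: 492.
Adding D: each user region re-picks its cheapest; new service cost 403, saving 89.
Extra fixed cost: 28. Net change = 28 − 89 = -61.
(Totals: 568 → 507.)

Yes — net change −61 (cost falls by 61).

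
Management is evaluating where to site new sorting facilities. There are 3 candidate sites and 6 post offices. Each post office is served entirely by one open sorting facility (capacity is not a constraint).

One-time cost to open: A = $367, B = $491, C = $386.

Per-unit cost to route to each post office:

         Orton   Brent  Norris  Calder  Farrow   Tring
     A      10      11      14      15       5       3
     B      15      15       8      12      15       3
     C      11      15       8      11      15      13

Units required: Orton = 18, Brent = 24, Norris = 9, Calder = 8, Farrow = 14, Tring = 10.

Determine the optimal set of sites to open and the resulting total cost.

Open A only; minimum total cost 1157.

For any fixed open set, each post office goes to its cheapest open site; total = fixed + service.
{A}: Orton→A 10·18=180, Brent→A 11·24=264, Norris→A 14·9=126, Calder→A 15·8=120, Farrow→A 5·14=70, Tring→A 3·10=30. Service 790; fixed 367; total 1157.
{C}: Orton→C 11·18=198, Brent→C 15·24=360, Norris→C 8·9=72, Calder→C 11·8=88, Farrow→C 15·14=210, Tring→C 13·10=130. Service 1058; fixed 386; total 1444.
{A, C}: Orton→A 10·18=180, Brent→A 11·24=264, Norris→C 8·9=72, Calder→C 11·8=88, Farrow→A 5·14=70, Tring→A 3·10=30. Service 704; fixed 753; total 1457.
{A, B, C}: service 704 + fixed 1244 = 1948
No other subset beats 1157.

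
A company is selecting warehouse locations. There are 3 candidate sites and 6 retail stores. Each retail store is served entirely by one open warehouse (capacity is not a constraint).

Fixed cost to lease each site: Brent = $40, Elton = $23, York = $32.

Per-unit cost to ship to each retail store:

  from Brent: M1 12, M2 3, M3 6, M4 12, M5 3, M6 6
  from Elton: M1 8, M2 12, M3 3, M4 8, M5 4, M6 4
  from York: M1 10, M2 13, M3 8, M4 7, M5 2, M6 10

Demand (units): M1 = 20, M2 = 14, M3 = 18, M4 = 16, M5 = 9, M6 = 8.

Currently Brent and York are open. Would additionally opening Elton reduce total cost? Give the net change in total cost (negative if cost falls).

Yes — net change −87 (cost falls by 87).

Current service cost with {Brent, York}: 528.
Adding Elton: each retail store re-picks its cheapest; new service cost 418, saving 110.
Extra fixed cost: 23. Net change = 23 − 110 = -87.
(Totals: 600 → 513.)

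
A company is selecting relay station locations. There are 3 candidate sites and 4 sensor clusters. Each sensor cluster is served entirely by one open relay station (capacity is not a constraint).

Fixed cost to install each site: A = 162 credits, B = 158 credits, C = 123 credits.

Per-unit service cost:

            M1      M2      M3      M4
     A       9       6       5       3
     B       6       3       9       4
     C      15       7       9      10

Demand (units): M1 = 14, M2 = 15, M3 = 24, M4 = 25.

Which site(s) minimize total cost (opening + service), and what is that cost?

For any fixed open set, each sensor cluster goes to its cheapest open site; total = fixed + service.
{A}: M1→A 9·14=126, M2→A 6·15=90, M3→A 5·24=120, M4→A 3·25=75. Service 411; fixed 162; total 573.
{B}: service 445 + fixed 158 = 603
{A, B}: M1→B 6·14=84, M2→B 3·15=45, M3→A 5·24=120, M4→A 3·25=75. Service 324; fixed 320; total 644.
{A, B, C}: M1→B 6·14=84, M2→B 3·15=45, M3→A 5·24=120, M4→A 3·25=75. Service 324; fixed 443; total 767.
(All 7 nonempty subsets were checked; A only is lowest.)

Open A only; minimum total cost 573.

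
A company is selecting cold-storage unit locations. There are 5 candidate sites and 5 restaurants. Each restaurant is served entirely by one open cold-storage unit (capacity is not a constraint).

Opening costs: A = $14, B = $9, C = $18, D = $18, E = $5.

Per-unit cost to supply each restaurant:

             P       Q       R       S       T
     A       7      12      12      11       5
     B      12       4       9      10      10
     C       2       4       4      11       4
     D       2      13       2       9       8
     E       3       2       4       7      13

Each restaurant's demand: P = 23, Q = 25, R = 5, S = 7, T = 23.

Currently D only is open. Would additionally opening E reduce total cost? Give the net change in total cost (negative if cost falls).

Current service cost with {D}: 628.
Adding E: each restaurant re-picks its cheapest; new service cost 339, saving 289.
Extra fixed cost: 5. Net change = 5 − 289 = -284.
(Totals: 646 → 362.)

Yes — net change −284 (cost falls by 284).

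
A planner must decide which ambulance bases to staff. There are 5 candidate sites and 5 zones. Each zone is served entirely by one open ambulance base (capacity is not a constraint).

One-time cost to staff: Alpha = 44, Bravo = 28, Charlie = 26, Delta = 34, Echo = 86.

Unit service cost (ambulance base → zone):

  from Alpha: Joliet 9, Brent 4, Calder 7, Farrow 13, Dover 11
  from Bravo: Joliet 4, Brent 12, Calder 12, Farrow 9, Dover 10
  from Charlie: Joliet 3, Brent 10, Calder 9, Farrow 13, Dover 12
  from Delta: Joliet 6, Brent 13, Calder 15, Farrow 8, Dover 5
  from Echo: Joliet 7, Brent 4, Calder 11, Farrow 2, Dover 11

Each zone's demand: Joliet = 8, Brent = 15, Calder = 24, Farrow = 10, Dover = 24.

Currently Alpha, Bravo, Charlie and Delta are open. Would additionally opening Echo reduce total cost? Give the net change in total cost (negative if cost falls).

Current service cost with {Alpha, Bravo, Charlie, Delta}: 452.
Adding Echo: each zone re-picks its cheapest; new service cost 392, saving 60.
Extra fixed cost: 86. Net change = 86 − 60 = 26.
(Totals: 584 → 610.)

No — net change +26 (cost rises by 26).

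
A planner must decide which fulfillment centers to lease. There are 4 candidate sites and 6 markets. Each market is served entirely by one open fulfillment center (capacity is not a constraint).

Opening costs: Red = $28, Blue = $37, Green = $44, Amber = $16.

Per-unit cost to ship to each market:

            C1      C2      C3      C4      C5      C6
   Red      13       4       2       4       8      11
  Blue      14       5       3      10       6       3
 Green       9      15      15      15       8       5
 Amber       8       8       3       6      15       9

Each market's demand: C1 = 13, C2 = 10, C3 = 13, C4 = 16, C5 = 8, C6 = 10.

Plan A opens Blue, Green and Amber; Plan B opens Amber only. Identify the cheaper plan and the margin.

Plan A is cheaper by 81.

Plan A: {Blue, Green, Amber}: C1→Amber 8·13=104, C2→Blue 5·10=50, C3→Blue 3·13=39, C4→Amber 6·16=96, C5→Blue 6·8=48, C6→Blue 3·10=30. Service 367; fixed 97; total 464.
Plan B: {Amber}: C1→Amber 8·13=104, C2→Amber 8·10=80, C3→Amber 3·13=39, C4→Amber 6·16=96, C5→Amber 15·8=120, C6→Amber 9·10=90. Service 529; fixed 16; total 545.
Difference: |464 − 545| = 81.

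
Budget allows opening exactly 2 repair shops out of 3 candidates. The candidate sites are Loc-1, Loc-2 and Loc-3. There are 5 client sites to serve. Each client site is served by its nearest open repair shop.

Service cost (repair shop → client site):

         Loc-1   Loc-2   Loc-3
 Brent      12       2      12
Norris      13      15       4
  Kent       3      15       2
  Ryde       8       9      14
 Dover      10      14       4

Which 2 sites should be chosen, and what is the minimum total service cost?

Choose Loc-2 and Loc-3; total service cost 21.

With exactly 2 open, each client site uses its cheapest among the chosen.
{Loc-2, Loc-3}: Brent→Loc-2 2, Norris→Loc-3 4, Kent→Loc-3 2, Ryde→Loc-2 9, Dover→Loc-3 4. Service cost 21.
{Loc-1, Loc-3}: service cost 30
{Loc-1, Loc-2}: service cost 36
Among all 3 size-2 choices, {Loc-2, Loc-3} is lowest.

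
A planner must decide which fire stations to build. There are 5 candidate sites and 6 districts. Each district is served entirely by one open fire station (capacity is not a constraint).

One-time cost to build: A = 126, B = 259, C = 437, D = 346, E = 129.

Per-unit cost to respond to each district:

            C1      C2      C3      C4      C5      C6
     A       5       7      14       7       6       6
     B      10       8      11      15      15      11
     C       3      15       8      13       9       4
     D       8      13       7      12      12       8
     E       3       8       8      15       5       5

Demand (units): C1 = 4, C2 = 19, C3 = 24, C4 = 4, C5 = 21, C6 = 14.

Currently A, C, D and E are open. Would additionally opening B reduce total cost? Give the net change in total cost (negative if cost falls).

No — net change +259 (cost rises by 259).

Current service cost with {A, C, D, E}: 502.
Adding B: each district re-picks its cheapest; new service cost 502, saving 0.
Extra fixed cost: 259. Net change = 259 − 0 = 259.
(Totals: 1540 → 1799.)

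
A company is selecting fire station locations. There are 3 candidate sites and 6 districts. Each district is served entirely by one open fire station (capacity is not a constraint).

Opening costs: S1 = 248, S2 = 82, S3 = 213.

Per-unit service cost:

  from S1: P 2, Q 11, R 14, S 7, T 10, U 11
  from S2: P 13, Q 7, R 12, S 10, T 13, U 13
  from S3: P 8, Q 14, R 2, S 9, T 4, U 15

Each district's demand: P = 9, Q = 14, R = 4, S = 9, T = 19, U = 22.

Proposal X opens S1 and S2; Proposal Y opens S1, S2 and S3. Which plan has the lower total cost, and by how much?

Proposal X is cheaper by 59.

Proposal X: {S1, S2}: P→S1 2·9=18, Q→S2 7·14=98, R→S2 12·4=48, S→S1 7·9=63, T→S1 10·19=190, U→S1 11·22=242. Service 659; fixed 330; total 989.
Proposal Y: {S1, S2, S3}: P→S1 2·9=18, Q→S2 7·14=98, R→S3 2·4=8, S→S1 7·9=63, T→S3 4·19=76, U→S1 11·22=242. Service 505; fixed 543; total 1048.
Difference: |989 − 1048| = 59.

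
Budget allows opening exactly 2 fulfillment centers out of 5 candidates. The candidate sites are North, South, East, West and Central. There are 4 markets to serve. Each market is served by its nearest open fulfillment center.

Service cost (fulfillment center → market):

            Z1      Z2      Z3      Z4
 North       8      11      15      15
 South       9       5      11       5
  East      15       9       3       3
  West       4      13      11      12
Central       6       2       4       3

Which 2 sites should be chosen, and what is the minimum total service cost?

With exactly 2 open, each market uses its cheapest among the chosen.
{West, Central}: Z1→West 4, Z2→Central 2, Z3→Central 4, Z4→Central 3. Service cost 13.
{East, Central}: service cost 14
{North, Central}: service cost 15
Among all 10 size-2 choices, {West, Central} is lowest.

Choose West and Central; total service cost 13.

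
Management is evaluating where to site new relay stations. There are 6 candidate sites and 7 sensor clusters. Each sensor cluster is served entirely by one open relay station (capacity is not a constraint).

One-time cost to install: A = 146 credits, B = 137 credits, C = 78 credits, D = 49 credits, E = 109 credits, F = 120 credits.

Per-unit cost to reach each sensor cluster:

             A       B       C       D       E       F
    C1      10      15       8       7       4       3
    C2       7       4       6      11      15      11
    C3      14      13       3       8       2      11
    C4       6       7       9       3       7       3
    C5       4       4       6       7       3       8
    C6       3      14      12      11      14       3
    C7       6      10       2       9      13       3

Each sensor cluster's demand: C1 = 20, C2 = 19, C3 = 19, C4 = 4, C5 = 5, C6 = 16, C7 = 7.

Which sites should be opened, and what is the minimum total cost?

Open C and F; minimum total cost 533.

For any fixed open set, each sensor cluster goes to its cheapest open site; total = fixed + service.
{C, F}: C1→F 3·20=60, C2→C 6·19=114, C3→C 3·19=57, C4→F 3·4=12, C5→C 6·5=30, C6→F 3·16=48, C7→C 2·7=14. Service 335; fixed 198; total 533.
{C, D, F}: service 335 + fixed 247 = 582
{C, E, F}: service 301 + fixed 307 = 608
{A, B, C, D, E, F}: C1→F 3·20=60, C2→B 4·19=76, C3→E 2·19=38, C4→D 3·4=12, C5→E 3·5=15, C6→A 3·16=48, C7→C 2·7=14. Service 263; fixed 639; total 902.
No other subset beats 533.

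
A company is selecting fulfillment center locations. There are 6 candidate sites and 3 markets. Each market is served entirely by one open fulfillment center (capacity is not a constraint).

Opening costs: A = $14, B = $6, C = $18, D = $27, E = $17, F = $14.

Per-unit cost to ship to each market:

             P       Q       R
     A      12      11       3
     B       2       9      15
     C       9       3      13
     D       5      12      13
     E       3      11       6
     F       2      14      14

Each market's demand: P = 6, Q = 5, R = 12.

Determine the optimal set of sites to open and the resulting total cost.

For any fixed open set, each market goes to its cheapest open site; total = fixed + service.
{A, B, C}: P→B 2·6=12, Q→C 3·5=15, R→A 3·12=36. Service 63; fixed 38; total 101.
{A, C, F}: service 63 + fixed 46 = 109
{A, B}: service 93 + fixed 20 = 113
{A, B, C, D, E, F}: service 63 + fixed 96 = 159
No other subset beats 101.

Open A, B and C; minimum total cost 101.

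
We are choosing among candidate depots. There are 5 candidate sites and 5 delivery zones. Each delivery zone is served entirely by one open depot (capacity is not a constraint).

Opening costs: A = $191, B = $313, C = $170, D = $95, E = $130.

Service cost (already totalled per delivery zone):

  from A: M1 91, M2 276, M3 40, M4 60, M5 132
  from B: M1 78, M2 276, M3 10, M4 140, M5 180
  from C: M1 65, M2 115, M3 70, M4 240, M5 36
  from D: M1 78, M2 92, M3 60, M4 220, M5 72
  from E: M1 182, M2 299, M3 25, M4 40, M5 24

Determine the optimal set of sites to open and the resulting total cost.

For any fixed open set, each delivery zone goes to its cheapest open site; total = fixed + service.
{D, E}: M1→D 78, M2→D 92, M3→E 25, M4→E 40, M5→E 24. Service 259; fixed 225; total 484.
{C, E}: service 269 + fixed 300 = 569
{D}: service 522 + fixed 95 = 617
{A, B, C, D, E}: M1→C 65, M2→D 92, M3→B 10, M4→E 40, M5→E 24. Service 231; fixed 899; total 1130.
No other subset beats 484.

Open D and E; minimum total cost 484.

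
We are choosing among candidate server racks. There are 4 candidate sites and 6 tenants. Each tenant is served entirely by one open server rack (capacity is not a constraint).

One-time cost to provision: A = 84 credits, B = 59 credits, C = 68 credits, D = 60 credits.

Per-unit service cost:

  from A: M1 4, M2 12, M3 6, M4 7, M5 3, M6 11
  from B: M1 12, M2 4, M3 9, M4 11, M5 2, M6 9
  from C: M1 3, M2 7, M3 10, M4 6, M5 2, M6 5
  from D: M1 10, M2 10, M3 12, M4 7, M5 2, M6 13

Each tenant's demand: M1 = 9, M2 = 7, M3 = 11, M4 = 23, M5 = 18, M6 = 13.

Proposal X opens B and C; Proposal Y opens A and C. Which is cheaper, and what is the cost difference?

Proposal X is cheaper by 13.

Proposal X: {B, C}: M1→C 3·9=27, M2→B 4·7=28, M3→B 9·11=99, M4→C 6·23=138, M5→B 2·18=36, M6→C 5·13=65. Service 393; fixed 127; total 520.
Proposal Y: {A, C}: M1→C 3·9=27, M2→C 7·7=49, M3→A 6·11=66, M4→C 6·23=138, M5→C 2·18=36, M6→C 5·13=65. Service 381; fixed 152; total 533.
Difference: |520 − 533| = 13.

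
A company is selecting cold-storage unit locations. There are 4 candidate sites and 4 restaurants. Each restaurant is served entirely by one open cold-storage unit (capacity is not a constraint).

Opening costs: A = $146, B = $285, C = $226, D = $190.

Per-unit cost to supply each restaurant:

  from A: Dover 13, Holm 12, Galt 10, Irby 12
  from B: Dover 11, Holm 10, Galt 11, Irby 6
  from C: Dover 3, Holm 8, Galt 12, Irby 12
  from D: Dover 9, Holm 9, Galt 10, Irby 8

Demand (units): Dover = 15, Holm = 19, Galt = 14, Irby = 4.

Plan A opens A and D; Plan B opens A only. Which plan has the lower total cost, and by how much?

Plan B is cheaper by 57.

Plan A: {A, D}: Dover→D 9·15=135, Holm→D 9·19=171, Galt→A 10·14=140, Irby→D 8·4=32. Service 478; fixed 336; total 814.
Plan B: {A}: Dover→A 13·15=195, Holm→A 12·19=228, Galt→A 10·14=140, Irby→A 12·4=48. Service 611; fixed 146; total 757.
Difference: |814 − 757| = 57.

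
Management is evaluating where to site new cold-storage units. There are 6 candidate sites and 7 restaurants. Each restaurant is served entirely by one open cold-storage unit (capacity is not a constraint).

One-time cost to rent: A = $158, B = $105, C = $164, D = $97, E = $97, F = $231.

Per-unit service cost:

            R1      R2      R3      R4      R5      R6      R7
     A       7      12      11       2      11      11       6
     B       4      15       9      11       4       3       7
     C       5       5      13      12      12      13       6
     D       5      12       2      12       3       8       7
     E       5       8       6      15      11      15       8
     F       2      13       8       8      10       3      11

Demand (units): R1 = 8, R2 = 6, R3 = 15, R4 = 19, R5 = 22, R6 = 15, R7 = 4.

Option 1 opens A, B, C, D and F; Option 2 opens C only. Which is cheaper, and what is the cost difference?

Option 1: {A, B, C, D, F}: R1→F 2·8=16, R2→C 5·6=30, R3→D 2·15=30, R4→A 2·19=38, R5→D 3·22=66, R6→B 3·15=45, R7→A 6·4=24. Service 249; fixed 755; total 1004.
Option 2: {C}: R1→C 5·8=40, R2→C 5·6=30, R3→C 13·15=195, R4→C 12·19=228, R5→C 12·22=264, R6→C 13·15=195, R7→C 6·4=24. Service 976; fixed 164; total 1140.
Difference: |1004 − 1140| = 136.

Option 1 is cheaper by 136.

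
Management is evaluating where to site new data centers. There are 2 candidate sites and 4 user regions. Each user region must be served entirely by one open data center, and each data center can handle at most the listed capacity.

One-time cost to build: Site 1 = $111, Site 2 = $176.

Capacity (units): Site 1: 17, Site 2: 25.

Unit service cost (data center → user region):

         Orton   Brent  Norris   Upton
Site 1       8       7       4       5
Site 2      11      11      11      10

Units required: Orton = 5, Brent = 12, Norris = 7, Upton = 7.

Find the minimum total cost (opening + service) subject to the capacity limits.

Open {Site 1, Site 2}: Orton→Site 2 11·5=55, Brent→Site 2 11·12=132, Norris→Site 1 4·7=28, Upton→Site 1 5·7=35.
Loads: Site 1 carries 14/17, Site 2 carries 17/25. Service 250; fixed 287; total 537.
Next best feasible plan costs 557.

Minimum total cost: 537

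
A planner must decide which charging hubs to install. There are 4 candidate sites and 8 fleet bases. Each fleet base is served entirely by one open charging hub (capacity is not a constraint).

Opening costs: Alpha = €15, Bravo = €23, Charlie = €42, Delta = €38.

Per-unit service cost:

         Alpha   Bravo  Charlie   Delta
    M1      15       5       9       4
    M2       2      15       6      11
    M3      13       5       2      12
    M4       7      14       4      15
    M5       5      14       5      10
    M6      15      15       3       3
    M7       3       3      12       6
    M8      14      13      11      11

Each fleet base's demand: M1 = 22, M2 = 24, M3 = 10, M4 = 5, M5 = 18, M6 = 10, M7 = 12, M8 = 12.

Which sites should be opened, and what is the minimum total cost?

Open Alpha, Charlie and Delta; minimum total cost 559.

For any fixed open set, each fleet base goes to its cheapest open site; total = fixed + service.
{Alpha, Charlie, Delta}: M1→Delta 4·22=88, M2→Alpha 2·24=48, M3→Charlie 2·10=20, M4→Charlie 4·5=20, M5→Alpha 5·18=90, M6→Charlie 3·10=30, M7→Alpha 3·12=36, M8→Charlie 11·12=132. Service 464; fixed 95; total 559.
{Alpha, Bravo, Charlie}: service 486 + fixed 80 = 566
{Alpha, Bravo, Charlie, Delta}: service 464 + fixed 118 = 582
{Alpha}: service 987 + fixed 15 = 1002
No other subset beats 559.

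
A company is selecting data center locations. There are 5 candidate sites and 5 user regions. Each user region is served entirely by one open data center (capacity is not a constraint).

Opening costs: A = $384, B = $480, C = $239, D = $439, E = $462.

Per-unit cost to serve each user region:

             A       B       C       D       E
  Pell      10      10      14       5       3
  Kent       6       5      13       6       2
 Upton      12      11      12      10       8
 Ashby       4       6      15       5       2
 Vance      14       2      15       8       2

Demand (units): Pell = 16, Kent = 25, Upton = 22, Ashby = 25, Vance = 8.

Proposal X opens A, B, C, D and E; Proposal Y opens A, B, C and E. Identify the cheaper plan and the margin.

Proposal X: {A, B, C, D, E}: Pell→E 3·16=48, Kent→E 2·25=50, Upton→E 8·22=176, Ashby→E 2·25=50, Vance→B 2·8=16. Service 340; fixed 2004; total 2344.
Proposal Y: {A, B, C, E}: Pell→E 3·16=48, Kent→E 2·25=50, Upton→E 8·22=176, Ashby→E 2·25=50, Vance→B 2·8=16. Service 340; fixed 1565; total 1905.
Difference: |2344 − 1905| = 439.

Proposal Y is cheaper by 439.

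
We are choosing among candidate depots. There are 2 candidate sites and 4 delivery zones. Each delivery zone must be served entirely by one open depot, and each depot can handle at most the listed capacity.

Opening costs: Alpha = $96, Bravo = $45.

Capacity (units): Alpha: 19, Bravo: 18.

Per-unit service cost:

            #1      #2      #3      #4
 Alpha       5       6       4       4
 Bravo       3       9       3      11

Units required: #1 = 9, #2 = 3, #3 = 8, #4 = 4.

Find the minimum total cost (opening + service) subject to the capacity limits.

Minimum total cost: 226

Open {Alpha, Bravo}: #1→Bravo 3·9=27, #2→Alpha 6·3=18, #3→Bravo 3·8=24, #4→Alpha 4·4=16.
Loads: Alpha carries 7/19, Bravo carries 17/18. Service 85; fixed 141; total 226.
Next best feasible plan costs 234.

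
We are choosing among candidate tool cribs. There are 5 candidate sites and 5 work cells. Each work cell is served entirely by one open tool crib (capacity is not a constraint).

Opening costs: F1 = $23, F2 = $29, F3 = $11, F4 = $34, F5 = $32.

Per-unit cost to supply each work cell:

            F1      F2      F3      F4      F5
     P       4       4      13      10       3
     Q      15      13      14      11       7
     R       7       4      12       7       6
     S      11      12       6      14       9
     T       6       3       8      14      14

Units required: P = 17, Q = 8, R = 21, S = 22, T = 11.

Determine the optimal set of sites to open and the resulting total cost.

For any fixed open set, each work cell goes to its cheapest open site; total = fixed + service.
{F2, F3, F5}: P→F5 3·17=51, Q→F5 7·8=56, R→F2 4·21=84, S→F3 6·22=132, T→F2 3·11=33. Service 356; fixed 72; total 428.
{F1, F2, F3, F5}: P→F5 3·17=51, Q→F5 7·8=56, R→F2 4·21=84, S→F3 6·22=132, T→F2 3·11=33. Service 356; fixed 95; total 451.
{F2, F3}: service 421 + fixed 40 = 461
{F1, F2, F3, F4, F5}: service 356 + fixed 129 = 485
No other subset beats 428.

Open F2, F3 and F5; minimum total cost 428.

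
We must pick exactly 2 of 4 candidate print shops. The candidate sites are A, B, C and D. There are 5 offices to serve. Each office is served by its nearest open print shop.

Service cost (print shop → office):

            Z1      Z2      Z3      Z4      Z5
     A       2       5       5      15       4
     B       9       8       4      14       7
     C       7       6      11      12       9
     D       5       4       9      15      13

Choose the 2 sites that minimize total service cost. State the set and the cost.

Choose A and C; total service cost 28.

With exactly 2 open, each office uses its cheapest among the chosen.
{A, C}: Z1→A 2, Z2→A 5, Z3→A 5, Z4→C 12, Z5→A 4. Service cost 28.
{A, B}: service cost 29
{A, D}: service cost 30
Among all 6 size-2 choices, {A, C} is lowest.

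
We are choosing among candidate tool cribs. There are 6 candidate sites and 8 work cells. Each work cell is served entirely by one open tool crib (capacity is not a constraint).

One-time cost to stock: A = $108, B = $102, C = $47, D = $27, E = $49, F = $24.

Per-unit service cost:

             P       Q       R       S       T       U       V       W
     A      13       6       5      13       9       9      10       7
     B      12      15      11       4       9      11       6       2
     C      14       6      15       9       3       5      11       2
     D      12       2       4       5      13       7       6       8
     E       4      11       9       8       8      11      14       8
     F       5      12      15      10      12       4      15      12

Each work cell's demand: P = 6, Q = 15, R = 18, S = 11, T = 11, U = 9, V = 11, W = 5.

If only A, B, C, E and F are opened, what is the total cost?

Total cost: 723

Each work cell is assigned to its cheapest site among the open ones.
{A, B, C, E, F}: P→E 4·6=24, Q→A 6·15=90, R→A 5·18=90, S→B 4·11=44, T→C 3·11=33, U→F 4·9=36, V→B 6·11=66, W→B 2·5=10. Service 393; fixed 330; total 723.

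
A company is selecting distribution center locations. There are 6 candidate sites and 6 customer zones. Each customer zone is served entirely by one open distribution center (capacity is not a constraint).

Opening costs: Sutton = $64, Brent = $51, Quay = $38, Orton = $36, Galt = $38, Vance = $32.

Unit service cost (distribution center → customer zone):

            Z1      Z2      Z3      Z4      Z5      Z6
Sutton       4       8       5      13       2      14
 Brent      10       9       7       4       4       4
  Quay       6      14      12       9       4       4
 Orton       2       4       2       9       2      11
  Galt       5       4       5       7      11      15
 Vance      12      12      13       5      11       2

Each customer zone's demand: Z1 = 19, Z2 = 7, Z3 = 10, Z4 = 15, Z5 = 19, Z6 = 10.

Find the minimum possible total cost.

Minimum total cost: 287

For any fixed open set, each customer zone goes to its cheapest open site; total = fixed + service.
{Orton, Vance}: Z1→Orton 2·19=38, Z2→Orton 4·7=28, Z3→Orton 2·10=20, Z4→Vance 5·15=75, Z5→Orton 2·19=38, Z6→Vance 2·10=20. Service 219; fixed 68; total 287.
{Brent, Orton}: service 224 + fixed 87 = 311
{Brent, Orton, Vance}: service 204 + fixed 119 = 323
{Sutton, Brent, Quay, Orton, Galt, Vance}: service 204 + fixed 259 = 463
No other subset beats 287.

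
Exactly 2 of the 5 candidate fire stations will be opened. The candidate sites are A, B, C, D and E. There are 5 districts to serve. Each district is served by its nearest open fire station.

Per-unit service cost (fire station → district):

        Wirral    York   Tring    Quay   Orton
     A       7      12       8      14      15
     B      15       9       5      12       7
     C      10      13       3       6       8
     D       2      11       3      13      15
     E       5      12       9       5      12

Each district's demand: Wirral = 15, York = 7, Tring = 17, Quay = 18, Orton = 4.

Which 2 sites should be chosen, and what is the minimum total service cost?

With exactly 2 open, each district uses its cheapest among the chosen.
{D, E}: Wirral→D 2·15=30, York→D 11·7=77, Tring→D 3·17=51, Quay→E 5·18=90, Orton→E 12·4=48. Service cost 296.
{C, D}: service cost 298
{C, E}: service cost 332
Among all 10 size-2 choices, {D, E} is lowest.

Choose D and E; total service cost 296.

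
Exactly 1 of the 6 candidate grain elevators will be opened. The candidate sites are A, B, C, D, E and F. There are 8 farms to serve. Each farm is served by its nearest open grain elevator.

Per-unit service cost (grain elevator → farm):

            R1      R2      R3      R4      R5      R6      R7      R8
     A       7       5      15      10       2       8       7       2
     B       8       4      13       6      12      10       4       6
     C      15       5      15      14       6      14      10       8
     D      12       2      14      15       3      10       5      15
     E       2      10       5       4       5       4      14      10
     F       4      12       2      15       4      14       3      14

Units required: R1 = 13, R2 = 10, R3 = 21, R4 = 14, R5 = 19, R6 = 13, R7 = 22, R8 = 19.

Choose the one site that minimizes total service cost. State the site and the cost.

Choose A only; total service cost 930.

With exactly 1 open, each farm uses its cheapest among the chosen.
{A}: R1→A 7·13=91, R2→A 5·10=50, R3→A 15·21=315, R4→A 10·14=140, R5→A 2·19=38, R6→A 8·13=104, R7→A 7·22=154, R8→A 2·19=38. Service cost 930.
{E}: service cost 932
{F}: service cost 1014
Among all 6 size-1 choices, {A} is lowest.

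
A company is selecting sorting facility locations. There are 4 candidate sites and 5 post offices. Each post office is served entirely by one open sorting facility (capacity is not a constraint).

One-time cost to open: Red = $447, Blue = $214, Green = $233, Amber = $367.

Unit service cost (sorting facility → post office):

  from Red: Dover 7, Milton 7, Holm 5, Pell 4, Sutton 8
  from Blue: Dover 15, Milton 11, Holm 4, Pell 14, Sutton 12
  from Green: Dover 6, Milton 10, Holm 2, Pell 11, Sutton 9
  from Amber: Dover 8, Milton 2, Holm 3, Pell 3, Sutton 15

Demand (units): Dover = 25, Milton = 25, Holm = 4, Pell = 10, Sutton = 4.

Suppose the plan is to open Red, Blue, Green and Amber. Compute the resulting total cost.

Each post office is assigned to its cheapest site among the open ones.
{Red, Blue, Green, Amber}: Dover→Green 6·25=150, Milton→Amber 2·25=50, Holm→Green 2·4=8, Pell→Amber 3·10=30, Sutton→Red 8·4=32. Service 270; fixed 1261; total 1531.

Total cost: 1531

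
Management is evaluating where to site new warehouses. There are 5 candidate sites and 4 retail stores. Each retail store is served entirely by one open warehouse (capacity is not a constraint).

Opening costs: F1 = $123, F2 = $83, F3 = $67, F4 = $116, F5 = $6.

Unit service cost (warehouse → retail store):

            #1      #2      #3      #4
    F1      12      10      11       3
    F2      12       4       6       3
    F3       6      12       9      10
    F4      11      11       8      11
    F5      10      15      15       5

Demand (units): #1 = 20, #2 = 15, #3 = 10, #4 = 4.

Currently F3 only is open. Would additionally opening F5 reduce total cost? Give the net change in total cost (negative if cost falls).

Yes — net change −14 (cost falls by 14).

Current service cost with {F3}: 430.
Adding F5: each retail store re-picks its cheapest; new service cost 410, saving 20.
Extra fixed cost: 6. Net change = 6 − 20 = -14.
(Totals: 497 → 483.)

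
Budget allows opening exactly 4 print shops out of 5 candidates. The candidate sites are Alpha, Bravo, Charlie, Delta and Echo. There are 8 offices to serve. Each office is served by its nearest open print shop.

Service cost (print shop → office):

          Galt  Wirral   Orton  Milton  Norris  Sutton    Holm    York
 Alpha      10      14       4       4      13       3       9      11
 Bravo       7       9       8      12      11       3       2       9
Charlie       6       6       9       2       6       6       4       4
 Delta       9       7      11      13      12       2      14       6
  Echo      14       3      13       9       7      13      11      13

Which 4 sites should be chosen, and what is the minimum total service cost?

Choose Alpha, Bravo, Charlie and Echo; total service cost 30.

With exactly 4 open, each office uses its cheapest among the chosen.
{Alpha, Bravo, Charlie, Echo}: Galt→Charlie 6, Wirral→Echo 3, Orton→Alpha 4, Milton→Charlie 2, Norris→Charlie 6, Sutton→Alpha 3, Holm→Bravo 2, York→Charlie 4. Service cost 30.
{Alpha, Charlie, Delta, Echo}: service cost 31
{Alpha, Bravo, Charlie, Delta}: service cost 32
Among all 5 size-4 choices, {Alpha, Bravo, Charlie, Echo} is lowest.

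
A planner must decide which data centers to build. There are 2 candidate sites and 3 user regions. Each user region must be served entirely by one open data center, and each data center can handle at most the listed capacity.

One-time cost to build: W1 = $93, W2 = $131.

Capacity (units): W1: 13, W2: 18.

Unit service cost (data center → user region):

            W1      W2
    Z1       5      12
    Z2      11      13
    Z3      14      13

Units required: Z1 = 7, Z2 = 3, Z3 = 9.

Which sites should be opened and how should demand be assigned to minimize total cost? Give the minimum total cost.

Minimum total cost: 409

Open {W1, W2}: Z1→W1 5·7=35, Z2→W1 11·3=33, Z3→W2 13·9=117.
Loads: W1 carries 10/13, W2 carries 9/18. Service 185; fixed 224; total 409.
Next best feasible plan costs 415.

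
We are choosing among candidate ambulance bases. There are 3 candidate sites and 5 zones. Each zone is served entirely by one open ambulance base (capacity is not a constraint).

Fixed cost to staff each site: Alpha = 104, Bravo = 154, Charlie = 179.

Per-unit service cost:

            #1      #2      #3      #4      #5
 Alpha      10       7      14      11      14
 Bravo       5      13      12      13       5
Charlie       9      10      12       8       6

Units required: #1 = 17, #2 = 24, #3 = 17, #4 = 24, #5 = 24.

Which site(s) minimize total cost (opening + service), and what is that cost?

For any fixed open set, each zone goes to its cheapest open site; total = fixed + service.
{Alpha, Bravo}: #1→Bravo 5·17=85, #2→Alpha 7·24=168, #3→Bravo 12·17=204, #4→Alpha 11·24=264, #5→Bravo 5·24=120. Service 841; fixed 258; total 1099.
{Charlie}: service 933 + fixed 179 = 1112
{Alpha, Charlie}: service 861 + fixed 283 = 1144
{Alpha, Bravo, Charlie}: service 769 + fixed 437 = 1206
No other subset beats 1099.

Open Alpha and Bravo; minimum total cost 1099.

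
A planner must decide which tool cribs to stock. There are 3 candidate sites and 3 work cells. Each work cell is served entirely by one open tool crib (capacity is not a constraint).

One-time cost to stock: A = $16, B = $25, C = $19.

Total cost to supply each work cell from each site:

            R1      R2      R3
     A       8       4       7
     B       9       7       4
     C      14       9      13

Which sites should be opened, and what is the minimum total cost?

For any fixed open set, each work cell goes to its cheapest open site; total = fixed + service.
{A}: R1→A 8, R2→A 4, R3→A 7. Service 19; fixed 16; total 35.
{B}: service 20 + fixed 25 = 45
{A, C}: service 19 + fixed 35 = 54
{A, B, C}: R1→A 8, R2→A 4, R3→B 4. Service 16; fixed 60; total 76.
(All 7 nonempty subsets were checked; A only is lowest.)

Open A only; minimum total cost 35.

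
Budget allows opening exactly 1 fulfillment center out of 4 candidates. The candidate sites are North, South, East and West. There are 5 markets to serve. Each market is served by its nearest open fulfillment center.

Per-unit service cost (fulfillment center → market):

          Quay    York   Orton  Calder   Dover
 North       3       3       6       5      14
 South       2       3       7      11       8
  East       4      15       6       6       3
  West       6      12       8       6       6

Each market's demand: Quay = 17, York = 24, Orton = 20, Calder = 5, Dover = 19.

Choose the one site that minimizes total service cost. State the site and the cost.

Choose South only; total service cost 453.

With exactly 1 open, each market uses its cheapest among the chosen.
{South}: Quay→South 2·17=34, York→South 3·24=72, Orton→South 7·20=140, Calder→South 11·5=55, Dover→South 8·19=152. Service cost 453.
{North}: service cost 534
{East}: service cost 635
Among all 4 size-1 choices, {South} is lowest.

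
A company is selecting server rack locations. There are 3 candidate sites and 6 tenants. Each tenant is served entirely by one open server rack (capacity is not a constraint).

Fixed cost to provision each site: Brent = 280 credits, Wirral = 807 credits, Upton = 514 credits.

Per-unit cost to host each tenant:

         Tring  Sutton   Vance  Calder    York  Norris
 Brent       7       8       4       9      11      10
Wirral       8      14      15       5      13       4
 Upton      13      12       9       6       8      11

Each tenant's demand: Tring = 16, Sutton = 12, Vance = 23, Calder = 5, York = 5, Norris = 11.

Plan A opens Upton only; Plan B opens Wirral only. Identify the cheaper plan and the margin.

Plan A is cheaper by 318.

Plan A: {Upton}: Tring→Upton 13·16=208, Sutton→Upton 12·12=144, Vance→Upton 9·23=207, Calder→Upton 6·5=30, York→Upton 8·5=40, Norris→Upton 11·11=121. Service 750; fixed 514; total 1264.
Plan B: {Wirral}: Tring→Wirral 8·16=128, Sutton→Wirral 14·12=168, Vance→Wirral 15·23=345, Calder→Wirral 5·5=25, York→Wirral 13·5=65, Norris→Wirral 4·11=44. Service 775; fixed 807; total 1582.
Difference: |1264 − 1582| = 318.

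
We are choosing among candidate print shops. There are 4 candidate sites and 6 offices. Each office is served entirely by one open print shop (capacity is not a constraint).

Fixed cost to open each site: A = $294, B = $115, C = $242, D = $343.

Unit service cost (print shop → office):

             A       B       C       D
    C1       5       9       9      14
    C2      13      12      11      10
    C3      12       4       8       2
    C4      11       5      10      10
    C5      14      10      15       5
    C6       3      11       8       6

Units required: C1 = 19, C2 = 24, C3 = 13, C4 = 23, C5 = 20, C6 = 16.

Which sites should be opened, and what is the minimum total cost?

Open B only; minimum total cost 1117.

For any fixed open set, each office goes to its cheapest open site; total = fixed + service.
{B}: C1→B 9·19=171, C2→B 12·24=288, C3→B 4·13=52, C4→B 5·23=115, C5→B 10·20=200, C6→B 11·16=176. Service 1002; fixed 115; total 1117.
{B, D}: C1→B 9·19=171, C2→D 10·24=240, C3→D 2·13=26, C4→B 5·23=115, C5→D 5·20=100, C6→D 6·16=96. Service 748; fixed 458; total 1206.
{A, B}: C1→A 5·19=95, C2→B 12·24=288, C3→B 4·13=52, C4→B 5·23=115, C5→B 10·20=200, C6→A 3·16=48. Service 798; fixed 409; total 1207.
{A, B, C, D}: service 624 + fixed 994 = 1618
No other subset beats 1117.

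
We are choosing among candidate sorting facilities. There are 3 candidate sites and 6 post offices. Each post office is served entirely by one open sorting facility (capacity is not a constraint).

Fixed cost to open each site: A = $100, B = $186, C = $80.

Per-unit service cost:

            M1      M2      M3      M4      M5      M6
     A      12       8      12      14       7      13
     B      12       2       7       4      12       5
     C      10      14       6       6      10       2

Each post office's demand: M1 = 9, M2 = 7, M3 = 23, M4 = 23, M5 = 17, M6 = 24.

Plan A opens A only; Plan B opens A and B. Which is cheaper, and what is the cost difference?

Plan B is cheaper by 393.

Plan A: {A}: M1→A 12·9=108, M2→A 8·7=56, M3→A 12·23=276, M4→A 14·23=322, M5→A 7·17=119, M6→A 13·24=312. Service 1193; fixed 100; total 1293.
Plan B: {A, B}: M1→A 12·9=108, M2→B 2·7=14, M3→B 7·23=161, M4→B 4·23=92, M5→A 7·17=119, M6→B 5·24=120. Service 614; fixed 286; total 900.
Difference: |1293 − 900| = 393.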